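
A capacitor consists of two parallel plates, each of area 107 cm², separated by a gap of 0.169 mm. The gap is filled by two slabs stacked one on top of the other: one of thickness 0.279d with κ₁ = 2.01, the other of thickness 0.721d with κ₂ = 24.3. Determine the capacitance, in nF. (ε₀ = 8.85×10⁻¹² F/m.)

A = 107 cm² = 1.07×10⁻² m².
Stacked slabs ⇒ two capacitors in series, each with the full plate area.
C₁ = κ₁ε₀A/d₁ = 2.01 × 8.85×10⁻¹² × 1.07×10⁻² / 4.72×10⁻⁵ = 4.04×10⁻⁹ F.
C₂ = κ₂ε₀A/d₂ = 24.3 × 8.85×10⁻¹² × 1.07×10⁻² / 1.22×10⁻⁴ = 1.89×10⁻⁸ F.
C = (1/C₁ + 1/C₂)⁻¹ = 3.33×10⁻⁹ F.

3.33 nF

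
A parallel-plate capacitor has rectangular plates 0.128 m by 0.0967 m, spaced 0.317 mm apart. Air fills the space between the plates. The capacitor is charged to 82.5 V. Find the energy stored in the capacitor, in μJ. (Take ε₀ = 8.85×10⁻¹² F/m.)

A = 0.128 × 0.0967 m² = 1.24×10⁻² m².
C = ε₀A/d = 8.85×10⁻¹² × 1.24×10⁻² / 3.17×10⁻⁴ = 3.46×10⁻¹⁰ F.
U = ½CV² = ½ × 3.46×10⁻¹⁰ × (82.5)² = 1.18×10⁻⁶ J.

1.18 μJ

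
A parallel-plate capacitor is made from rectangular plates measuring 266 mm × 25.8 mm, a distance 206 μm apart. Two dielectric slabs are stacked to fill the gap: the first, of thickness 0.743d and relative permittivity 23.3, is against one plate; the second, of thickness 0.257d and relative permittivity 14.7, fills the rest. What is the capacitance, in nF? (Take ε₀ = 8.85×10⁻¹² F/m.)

C ≈ 5.97 nF

A = 266 × 25.8 mm² = 6.86×10⁻³ m².
Stacked slabs ⇒ two capacitors in series, each with the full plate area.
C₁ = κ₁ε₀A/d₁ = 23.3 × 8.85×10⁻¹² × 6.86×10⁻³ / 1.53×10⁻⁴ = 9.25×10⁻⁹ F.
C₂ = κ₂ε₀A/d₂ = 14.7 × 8.85×10⁻¹² × 6.86×10⁻³ / 5.29×10⁻⁵ = 1.69×10⁻⁸ F.
C = (1/C₁ + 1/C₂)⁻¹ = 5.97×10⁻⁹ F.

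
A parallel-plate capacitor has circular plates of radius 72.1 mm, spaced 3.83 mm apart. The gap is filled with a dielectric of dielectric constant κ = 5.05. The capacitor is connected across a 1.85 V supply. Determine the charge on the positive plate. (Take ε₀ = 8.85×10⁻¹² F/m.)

Q ≈ 353 pC

A = π(72.1 mm)² = 1.63×10⁻² m².
C = κε₀A/d = 5.05 × 8.85×10⁻¹² × 1.63×10⁻² / 3.83×10⁻³ = 1.91×10⁻¹⁰ F.
Q = CV = 1.91×10⁻¹⁰ × 1.85 = 3.53×10⁻¹⁰ C.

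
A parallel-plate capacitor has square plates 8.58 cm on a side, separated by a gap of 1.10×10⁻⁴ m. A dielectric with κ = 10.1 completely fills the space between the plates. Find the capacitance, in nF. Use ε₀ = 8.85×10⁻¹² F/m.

C ≈ 5.98 nF

A = (8.58 cm)² = 7.36×10⁻³ m².
C = κε₀A/d = 10.1 × 8.85×10⁻¹² × 7.36×10⁻³ / 1.10×10⁻⁴ = 5.98×10⁻⁹ F.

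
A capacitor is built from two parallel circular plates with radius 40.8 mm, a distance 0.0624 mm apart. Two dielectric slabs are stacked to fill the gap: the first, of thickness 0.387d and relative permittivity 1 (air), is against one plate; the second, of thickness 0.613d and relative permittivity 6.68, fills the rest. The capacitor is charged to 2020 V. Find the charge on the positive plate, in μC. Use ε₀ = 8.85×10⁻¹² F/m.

A = π(40.8 mm)² = 5.23×10⁻³ m².
Stacked slabs ⇒ two capacitors in series, each with the full plate area.
C₁ = κ₁ε₀A/d₁ = 1.00 × 8.85×10⁻¹² × 5.23×10⁻³ / 2.41×10⁻⁵ = 1.92×10⁻⁹ F.
C₂ = κ₂ε₀A/d₂ = 6.68 × 8.85×10⁻¹² × 5.23×10⁻³ / 3.83×10⁻⁵ = 8.08×10⁻⁹ F.
C = (1/C₁ + 1/C₂)⁻¹ = 1.55×10⁻⁹ F.
Q = CV = 1.55×10⁻⁹ × 2020 = 3.13×10⁻⁶ C.

Q ≈ 3.13 μC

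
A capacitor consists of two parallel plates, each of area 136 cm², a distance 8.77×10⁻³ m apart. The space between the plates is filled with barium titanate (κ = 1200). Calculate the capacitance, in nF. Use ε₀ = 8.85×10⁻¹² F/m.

A = 136 cm² = 1.36×10⁻² m².
C = κε₀A/d = 1200 × 8.85×10⁻¹² × 1.36×10⁻² / 8.77×10⁻³ = 1.65×10⁻⁸ F.

16.5 nF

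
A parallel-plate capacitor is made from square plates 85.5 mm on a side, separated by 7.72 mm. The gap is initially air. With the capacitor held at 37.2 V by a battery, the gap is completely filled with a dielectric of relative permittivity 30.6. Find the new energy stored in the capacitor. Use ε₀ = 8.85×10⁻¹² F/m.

A = (85.5 mm)² = 7.31×10⁻³ m².
Initially C₁ = ε₀A/d = 8.85×10⁻¹² × 7.31×10⁻³ / 7.72×10⁻³ = 8.38×10⁻¹² F.
U₁ = 5.80×10⁻⁹ J.
Battery connected ⇒ V is held fixed. C₂ = 30.6 C₁ and U = ½CV², so U₂/U₁ = C₂/C₁ = 30.6.
U₂ = 30.6 × 5.80×10⁻⁹ = 1.77×10⁻⁷ J.

177 nJ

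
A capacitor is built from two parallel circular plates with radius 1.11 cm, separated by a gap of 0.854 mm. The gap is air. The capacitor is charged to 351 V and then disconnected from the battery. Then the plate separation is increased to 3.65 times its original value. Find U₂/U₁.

Isolated ⇒ Q is held fixed.
C₂ = 0.274 C₁ and U = Q²/(2C), so U₂/U₁ = C₁/C₂ = 3.65.

U₂/U₁ ≈ 3.65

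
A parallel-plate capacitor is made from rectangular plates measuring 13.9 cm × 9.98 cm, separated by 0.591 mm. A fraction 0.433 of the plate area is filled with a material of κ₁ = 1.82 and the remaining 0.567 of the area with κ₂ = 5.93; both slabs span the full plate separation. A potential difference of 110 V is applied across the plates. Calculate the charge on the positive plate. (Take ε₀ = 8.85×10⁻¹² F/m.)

A = 13.9 × 9.98 cm² = 1.39×10⁻² m².
Side-by-side slabs ⇒ two capacitors in parallel, each spanning the full gap.
C₁ = κ₁ε₀A₁/d = 1.82 × 8.85×10⁻¹² × 6.01×10⁻³ / 5.91×10⁻⁴ = 1.64×10⁻¹⁰ F.
C₂ = κ₂ε₀A₂/d = 5.93 × 8.85×10⁻¹² × 7.87×10⁻³ / 5.91×10⁻⁴ = 6.98×10⁻¹⁰ F.
C = C₁ + C₂ = 8.62×10⁻¹⁰ F.
Q = CV = 8.62×10⁻¹⁰ × 110 = 9.48×10⁻⁸ C.

Q ≈ 94.8 nC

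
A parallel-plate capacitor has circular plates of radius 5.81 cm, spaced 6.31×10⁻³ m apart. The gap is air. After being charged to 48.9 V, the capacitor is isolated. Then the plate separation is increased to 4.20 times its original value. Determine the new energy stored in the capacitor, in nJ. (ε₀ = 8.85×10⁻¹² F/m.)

A = π(5.81 cm)² = 1.06×10⁻² m².
Initially C₁ = ε₀A/d = 8.85×10⁻¹² × 1.06×10⁻² / 6.31×10⁻³ = 1.49×10⁻¹¹ F.
U₁ = 1.78×10⁻⁸ J.
Isolated ⇒ Q is held fixed. C₂ = 0.238 C₁ and U = Q²/(2C), so U₂/U₁ = C₁/C₂ = 4.20.
U₂ = 4.20 × 1.78×10⁻⁸ = 7.47×10⁻⁸ J.

74.7 nJ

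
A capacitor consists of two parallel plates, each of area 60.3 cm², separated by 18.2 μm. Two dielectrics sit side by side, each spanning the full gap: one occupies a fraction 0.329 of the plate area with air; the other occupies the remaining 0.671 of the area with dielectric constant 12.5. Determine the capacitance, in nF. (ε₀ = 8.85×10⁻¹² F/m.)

A = 60.3 cm² = 6.03×10⁻³ m².
Side-by-side slabs ⇒ two capacitors in parallel, each spanning the full gap.
C₁ = κ₁ε₀A₁/d = 1.00 × 8.85×10⁻¹² × 1.98×10⁻³ / 1.82×10⁻⁵ = 9.65×10⁻¹⁰ F.
C₂ = κ₂ε₀A₂/d = 12.5 × 8.85×10⁻¹² × 4.05×10⁻³ / 1.82×10⁻⁵ = 2.46×10⁻⁸ F.
C = C₁ + C₂ = 2.56×10⁻⁸ F.

C ≈ 25.6 nF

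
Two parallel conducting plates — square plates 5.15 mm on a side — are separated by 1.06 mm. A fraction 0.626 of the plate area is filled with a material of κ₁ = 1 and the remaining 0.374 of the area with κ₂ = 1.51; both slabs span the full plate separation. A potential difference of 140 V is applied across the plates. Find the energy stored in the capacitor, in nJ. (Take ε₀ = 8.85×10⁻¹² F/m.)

A = (5.15 mm)² = 2.65×10⁻⁵ m².
Side-by-side slabs ⇒ two capacitors in parallel, each spanning the full gap.
C₁ = κ₁ε₀A₁/d = 1.00 × 8.85×10⁻¹² × 1.66×10⁻⁵ / 1.06×10⁻³ = 1.39×10⁻¹³ F.
C₂ = κ₂ε₀A₂/d = 1.51 × 8.85×10⁻¹² × 9.92×10⁻⁶ / 1.06×10⁻³ = 1.25×10⁻¹³ F.
C = C₁ + C₂ = 2.64×10⁻¹³ F.
U = ½CV² = ½ × 2.64×10⁻¹³ × (140)² = 2.58×10⁻⁹ J.

2.58 nJ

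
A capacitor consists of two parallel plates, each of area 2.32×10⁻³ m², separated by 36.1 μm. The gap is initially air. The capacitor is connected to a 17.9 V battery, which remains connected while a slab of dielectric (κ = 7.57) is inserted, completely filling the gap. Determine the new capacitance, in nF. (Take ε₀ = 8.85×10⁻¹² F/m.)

Initially C₁ = ε₀A/d = 8.85×10⁻¹² × 2.32×10⁻³ / 3.61×10⁻⁵ = 5.69×10⁻¹⁰ F.
C = κε₀A/d scales with κ, so C₂/C₁ = κ = 7.57.
C₂ = 7.57 × 5.69×10⁻¹⁰ = 4.31×10⁻⁹ F.

4.31 nF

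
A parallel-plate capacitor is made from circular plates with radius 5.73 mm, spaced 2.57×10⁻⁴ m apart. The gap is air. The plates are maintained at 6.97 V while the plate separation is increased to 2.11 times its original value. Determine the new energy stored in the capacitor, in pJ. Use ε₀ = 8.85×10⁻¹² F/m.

40.9 pJ

A = π(5.73 mm)² = 1.03×10⁻⁴ m².
Initially C₁ = ε₀A/d = 8.85×10⁻¹² × 1.03×10⁻⁴ / 2.57×10⁻⁴ = 3.55×10⁻¹² F.
U₁ = 8.63×10⁻¹¹ J.
Battery connected ⇒ V is held fixed. C₂ = 0.474 C₁ and U = ½CV², so U₂/U₁ = C₂/C₁ = 0.474.
U₂ = 0.474 × 8.63×10⁻¹¹ = 4.09×10⁻¹¹ J.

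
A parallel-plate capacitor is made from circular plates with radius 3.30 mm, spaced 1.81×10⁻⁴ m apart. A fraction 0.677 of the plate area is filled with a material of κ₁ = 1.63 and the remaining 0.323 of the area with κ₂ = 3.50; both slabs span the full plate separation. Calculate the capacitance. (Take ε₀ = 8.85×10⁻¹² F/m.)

3.74 pF

A = π(3.30 mm)² = 3.42×10⁻⁵ m².
Side-by-side slabs ⇒ two capacitors in parallel, each spanning the full gap.
C₁ = κ₁ε₀A₁/d = 1.63 × 8.85×10⁻¹² × 2.32×10⁻⁵ / 1.81×10⁻⁴ = 1.85×10⁻¹² F.
C₂ = κ₂ε₀A₂/d = 3.50 × 8.85×10⁻¹² × 1.11×10⁻⁵ / 1.81×10⁻⁴ = 1.89×10⁻¹² F.
C = C₁ + C₂ = 3.74×10⁻¹² F.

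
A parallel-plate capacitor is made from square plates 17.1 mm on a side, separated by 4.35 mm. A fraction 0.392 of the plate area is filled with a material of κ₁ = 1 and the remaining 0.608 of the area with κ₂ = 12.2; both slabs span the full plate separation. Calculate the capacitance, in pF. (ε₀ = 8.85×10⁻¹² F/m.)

A = (17.1 mm)² = 2.92×10⁻⁴ m².
Side-by-side slabs ⇒ two capacitors in parallel, each spanning the full gap.
C₁ = κ₁ε₀A₁/d = 1.00 × 8.85×10⁻¹² × 1.15×10⁻⁴ / 4.35×10⁻³ = 2.33×10⁻¹³ F.
C₂ = κ₂ε₀A₂/d = 12.2 × 8.85×10⁻¹² × 1.78×10⁻⁴ / 4.35×10⁻³ = 4.41×10⁻¹² F.
C = C₁ + C₂ = 4.65×10⁻¹² F.

4.65 pF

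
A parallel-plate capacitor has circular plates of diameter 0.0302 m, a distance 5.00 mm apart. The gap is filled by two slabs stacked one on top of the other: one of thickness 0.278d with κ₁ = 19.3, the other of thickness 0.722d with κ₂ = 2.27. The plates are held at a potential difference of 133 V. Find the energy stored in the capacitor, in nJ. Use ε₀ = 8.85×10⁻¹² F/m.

A = π(0.0302/2 m)² = 7.16×10⁻⁴ m².
Stacked slabs ⇒ two capacitors in series, each with the full plate area.
C₁ = κ₁ε₀A/d₁ = 19.3 × 8.85×10⁻¹² × 7.16×10⁻⁴ / 1.39×10⁻³ = 8.80×10⁻¹¹ F.
C₂ = κ₂ε₀A/d₂ = 2.27 × 8.85×10⁻¹² × 7.16×10⁻⁴ / 3.61×10⁻³ = 3.99×10⁻¹² F.
C = (1/C₁ + 1/C₂)⁻¹ = 3.81×10⁻¹² F.
U = ½CV² = ½ × 3.81×10⁻¹² × (133)² = 3.37×10⁻⁸ J.

U ≈ 33.7 nJ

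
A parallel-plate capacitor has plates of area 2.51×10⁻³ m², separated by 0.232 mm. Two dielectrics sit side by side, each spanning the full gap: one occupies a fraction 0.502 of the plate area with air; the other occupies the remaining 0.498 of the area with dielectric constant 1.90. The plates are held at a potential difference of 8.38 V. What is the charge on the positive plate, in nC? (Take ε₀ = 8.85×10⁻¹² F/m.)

1.16 nC

Side-by-side slabs ⇒ two capacitors in parallel, each spanning the full gap.
C₁ = κ₁ε₀A₁/d = 1.00 × 8.85×10⁻¹² × 1.26×10⁻³ / 2.32×10⁻⁴ = 4.81×10⁻¹¹ F.
C₂ = κ₂ε₀A₂/d = 1.90 × 8.85×10⁻¹² × 1.25×10⁻³ / 2.32×10⁻⁴ = 9.06×10⁻¹¹ F.
C = C₁ + C₂ = 1.39×10⁻¹⁰ F.
Q = CV = 1.39×10⁻¹⁰ × 8.38 = 1.16×10⁻⁹ C.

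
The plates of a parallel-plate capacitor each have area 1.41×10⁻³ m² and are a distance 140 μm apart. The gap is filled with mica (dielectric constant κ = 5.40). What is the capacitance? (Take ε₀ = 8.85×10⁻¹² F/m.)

481 pF

C = κε₀A/d = 5.40 × 8.85×10⁻¹² × 1.41×10⁻³ / 1.40×10⁻⁴ = 4.81×10⁻¹⁰ F.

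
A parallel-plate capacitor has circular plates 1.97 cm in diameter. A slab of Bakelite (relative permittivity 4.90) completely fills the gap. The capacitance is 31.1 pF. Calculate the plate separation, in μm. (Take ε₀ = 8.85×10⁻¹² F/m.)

A = π(1.97/2 cm)² = 3.05×10⁻⁴ m².
d = κε₀A/C = 4.90 × 8.85×10⁻¹² × 3.05×10⁻⁴ / 3.11×10⁻¹¹ = 4.25×10⁻⁴ m.

425 μm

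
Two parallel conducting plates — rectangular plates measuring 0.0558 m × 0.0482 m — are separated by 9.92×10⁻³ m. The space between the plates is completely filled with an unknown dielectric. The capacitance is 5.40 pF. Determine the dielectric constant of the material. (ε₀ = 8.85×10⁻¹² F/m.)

A = 0.0558 × 0.0482 m² = 2.69×10⁻³ m².
κ = Cd/(ε₀A) = 5.40×10⁻¹² × 9.92×10⁻³ / (8.85×10⁻¹² × 2.69×10⁻³) = 2.25.

2.25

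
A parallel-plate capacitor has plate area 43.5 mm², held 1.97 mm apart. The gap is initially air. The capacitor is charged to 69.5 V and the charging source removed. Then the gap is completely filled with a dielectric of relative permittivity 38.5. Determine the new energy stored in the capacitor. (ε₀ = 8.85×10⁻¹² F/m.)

U ≈ 12.3 pJ

A = 43.5 mm² = 4.35×10⁻⁵ m².
Initially C₁ = ε₀A/d = 8.85×10⁻¹² × 4.35×10⁻⁵ / 1.97×10⁻³ = 1.95×10⁻¹³ F.
U₁ = 4.72×10⁻¹⁰ J.
Isolated ⇒ Q is held fixed. C₂ = 38.5 C₁ and U = Q²/(2C), so U₂/U₁ = C₁/C₂ = 0.0260.
U₂ = 0.0260 × 4.72×10⁻¹⁰ = 1.23×10⁻¹¹ J.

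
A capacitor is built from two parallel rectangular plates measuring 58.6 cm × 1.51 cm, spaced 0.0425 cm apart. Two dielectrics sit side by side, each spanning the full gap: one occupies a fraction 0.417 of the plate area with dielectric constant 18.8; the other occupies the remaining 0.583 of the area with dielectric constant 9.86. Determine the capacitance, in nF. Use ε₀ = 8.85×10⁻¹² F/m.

A = 58.6 × 1.51 cm² = 8.85×10⁻³ m².
Side-by-side slabs ⇒ two capacitors in parallel, each spanning the full gap.
C₁ = κ₁ε₀A₁/d = 18.8 × 8.85×10⁻¹² × 3.69×10⁻³ / 4.25×10⁻⁴ = 1.44×10⁻⁹ F.
C₂ = κ₂ε₀A₂/d = 9.86 × 8.85×10⁻¹² × 5.16×10⁻³ / 4.25×10⁻⁴ = 1.06×10⁻⁹ F.
C = C₁ + C₂ = 2.50×10⁻⁹ F.

C ≈ 2.50 nF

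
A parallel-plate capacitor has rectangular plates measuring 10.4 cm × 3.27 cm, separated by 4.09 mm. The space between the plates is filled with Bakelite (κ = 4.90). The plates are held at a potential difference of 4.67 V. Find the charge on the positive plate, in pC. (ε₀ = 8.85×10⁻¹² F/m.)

Q ≈ 168 pC

A = 10.4 × 3.27 cm² = 3.40×10⁻³ m².
C = κε₀A/d = 4.90 × 8.85×10⁻¹² × 3.40×10⁻³ / 4.09×10⁻³ = 3.61×10⁻¹¹ F.
Q = CV = 3.61×10⁻¹¹ × 4.67 = 1.68×10⁻¹⁰ C.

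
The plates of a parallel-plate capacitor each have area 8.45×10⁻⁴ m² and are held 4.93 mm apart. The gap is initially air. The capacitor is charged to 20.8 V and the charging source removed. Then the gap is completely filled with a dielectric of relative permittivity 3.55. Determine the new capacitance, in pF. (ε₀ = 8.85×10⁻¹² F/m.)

Initially C₁ = ε₀A/d = 8.85×10⁻¹² × 8.45×10⁻⁴ / 4.93×10⁻³ = 1.52×10⁻¹² F.
C = κε₀A/d scales with κ, so C₂/C₁ = κ = 3.55.
C₂ = 3.55 × 1.52×10⁻¹² = 5.38×10⁻¹² F.

5.38 pF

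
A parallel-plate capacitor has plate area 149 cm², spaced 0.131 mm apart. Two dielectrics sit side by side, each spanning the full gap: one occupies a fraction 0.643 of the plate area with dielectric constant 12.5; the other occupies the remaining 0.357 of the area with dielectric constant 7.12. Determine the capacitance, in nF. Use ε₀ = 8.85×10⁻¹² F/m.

10.6 nF

A = 149 cm² = 1.49×10⁻² m².
Side-by-side slabs ⇒ two capacitors in parallel, each spanning the full gap.
C₁ = κ₁ε₀A₁/d = 12.5 × 8.85×10⁻¹² × 9.58×10⁻³ / 1.31×10⁻⁴ = 8.09×10⁻⁹ F.
C₂ = κ₂ε₀A₂/d = 7.12 × 8.85×10⁻¹² × 5.32×10⁻³ / 1.31×10⁻⁴ = 2.56×10⁻⁹ F.
C = C₁ + C₂ = 1.06×10⁻⁸ F.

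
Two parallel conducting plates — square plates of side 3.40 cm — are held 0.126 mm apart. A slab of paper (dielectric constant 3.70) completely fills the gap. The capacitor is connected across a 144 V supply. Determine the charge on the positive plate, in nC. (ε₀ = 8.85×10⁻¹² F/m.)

43.3 nC

A = (3.40 cm)² = 1.16×10⁻³ m².
C = κε₀A/d = 3.70 × 8.85×10⁻¹² × 1.16×10⁻³ / 1.26×10⁻⁴ = 3.00×10⁻¹⁰ F.
Q = CV = 3.00×10⁻¹⁰ × 144 = 4.33×10⁻⁸ C.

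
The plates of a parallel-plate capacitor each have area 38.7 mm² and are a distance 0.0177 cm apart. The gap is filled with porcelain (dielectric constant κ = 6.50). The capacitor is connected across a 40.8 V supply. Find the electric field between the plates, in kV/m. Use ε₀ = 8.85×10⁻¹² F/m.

E = V/d = 40.8 / 1.77×10⁻⁴ = 2.31×10⁵ V/m.

E ≈ 231 kV/m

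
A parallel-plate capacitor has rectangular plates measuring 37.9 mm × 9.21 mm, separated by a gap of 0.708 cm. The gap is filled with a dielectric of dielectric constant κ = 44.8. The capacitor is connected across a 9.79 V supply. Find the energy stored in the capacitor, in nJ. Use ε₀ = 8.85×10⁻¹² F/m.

A = 37.9 × 9.21 mm² = 3.49×10⁻⁴ m².
C = κε₀A/d = 44.8 × 8.85×10⁻¹² × 3.49×10⁻⁴ / 7.08×10⁻³ = 1.95×10⁻¹¹ F.
U = ½CV² = ½ × 1.95×10⁻¹¹ × (9.79)² = 9.37×10⁻¹⁰ J.

U ≈ 0.937 nJ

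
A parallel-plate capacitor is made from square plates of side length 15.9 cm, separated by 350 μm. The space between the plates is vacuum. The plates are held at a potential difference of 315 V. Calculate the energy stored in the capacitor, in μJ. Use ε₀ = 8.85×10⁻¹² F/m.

U ≈ 31.7 μJ

A = (15.9 cm)² = 2.53×10⁻² m².
C = ε₀A/d = 8.85×10⁻¹² × 2.53×10⁻² / 3.50×10⁻⁴ = 6.39×10⁻¹⁰ F.
U = ½CV² = ½ × 6.39×10⁻¹⁰ × (315)² = 3.17×10⁻⁵ J.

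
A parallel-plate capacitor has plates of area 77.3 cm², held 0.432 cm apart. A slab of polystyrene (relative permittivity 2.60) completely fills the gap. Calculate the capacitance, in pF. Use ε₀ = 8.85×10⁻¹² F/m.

C ≈ 41.2 pF

A = 77.3 cm² = 7.73×10⁻³ m².
C = κε₀A/d = 2.60 × 8.85×10⁻¹² × 7.73×10⁻³ / 4.32×10⁻³ = 4.12×10⁻¹¹ F.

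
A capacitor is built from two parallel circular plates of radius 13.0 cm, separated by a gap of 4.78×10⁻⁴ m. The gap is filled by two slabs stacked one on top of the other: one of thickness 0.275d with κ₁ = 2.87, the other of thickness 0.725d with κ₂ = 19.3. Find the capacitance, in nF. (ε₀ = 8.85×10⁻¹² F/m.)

A = π(13.0 cm)² = 5.31×10⁻² m².
Stacked slabs ⇒ two capacitors in series, each with the full plate area.
C₁ = κ₁ε₀A/d₁ = 2.87 × 8.85×10⁻¹² × 5.31×10⁻² / 1.31×10⁻⁴ = 1.03×10⁻⁸ F.
C₂ = κ₂ε₀A/d₂ = 19.3 × 8.85×10⁻¹² × 5.31×10⁻² / 3.47×10⁻⁴ = 2.62×10⁻⁸ F.
C = (1/C₁ + 1/C₂)⁻¹ = 7.37×10⁻⁹ F.

7.37 nF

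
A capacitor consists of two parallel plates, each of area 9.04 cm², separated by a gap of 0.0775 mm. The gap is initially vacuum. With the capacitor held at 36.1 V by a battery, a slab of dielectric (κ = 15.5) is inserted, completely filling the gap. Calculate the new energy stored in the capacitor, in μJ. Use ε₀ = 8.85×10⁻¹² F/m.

A = 9.04 cm² = 9.04×10⁻⁴ m².
Initially C₁ = ε₀A/d = 8.85×10⁻¹² × 9.04×10⁻⁴ / 7.75×10⁻⁵ = 1.03×10⁻¹⁰ F.
U₁ = 6.73×10⁻⁸ J.
Battery connected ⇒ V is held fixed. C₂ = 15.5 C₁ and U = ½CV², so U₂/U₁ = C₂/C₁ = 15.5.
U₂ = 15.5 × 6.73×10⁻⁸ = 1.04×10⁻⁶ J.

U ≈ 1.04 μJ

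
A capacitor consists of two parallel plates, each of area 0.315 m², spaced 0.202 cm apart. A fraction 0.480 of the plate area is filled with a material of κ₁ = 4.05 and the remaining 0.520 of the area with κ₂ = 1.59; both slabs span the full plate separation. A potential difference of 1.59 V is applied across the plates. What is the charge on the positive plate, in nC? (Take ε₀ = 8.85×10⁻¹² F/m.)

Q ≈ 6.08 nC

Side-by-side slabs ⇒ two capacitors in parallel, each spanning the full gap.
C₁ = κ₁ε₀A₁/d = 4.05 × 8.85×10⁻¹² × 0.151 / 2.02×10⁻³ = 2.68×10⁻⁹ F.
C₂ = κ₂ε₀A₂/d = 1.59 × 8.85×10⁻¹² × 0.164 / 2.02×10⁻³ = 1.14×10⁻⁹ F.
C = C₁ + C₂ = 3.82×10⁻⁹ F.
Q = CV = 3.82×10⁻⁹ × 1.59 = 6.08×10⁻⁹ C.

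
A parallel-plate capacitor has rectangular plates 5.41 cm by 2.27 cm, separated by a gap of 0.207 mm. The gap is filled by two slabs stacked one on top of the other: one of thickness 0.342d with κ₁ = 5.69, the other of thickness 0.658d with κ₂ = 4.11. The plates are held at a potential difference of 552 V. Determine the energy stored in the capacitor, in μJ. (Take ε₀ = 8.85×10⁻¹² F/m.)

36.3 μJ

A = 5.41 × 2.27 cm² = 1.23×10⁻³ m².
Stacked slabs ⇒ two capacitors in series, each with the full plate area.
C₁ = κ₁ε₀A/d₁ = 5.69 × 8.85×10⁻¹² × 1.23×10⁻³ / 7.08×10⁻⁵ = 8.74×10⁻¹⁰ F.
C₂ = κ₂ε₀A/d₂ = 4.11 × 8.85×10⁻¹² × 1.23×10⁻³ / 1.36×10⁻⁴ = 3.28×10⁻¹⁰ F.
C = (1/C₁ + 1/C₂)⁻¹ = 2.38×10⁻¹⁰ F.
U = ½CV² = ½ × 2.38×10⁻¹⁰ × (552)² = 3.63×10⁻⁵ J.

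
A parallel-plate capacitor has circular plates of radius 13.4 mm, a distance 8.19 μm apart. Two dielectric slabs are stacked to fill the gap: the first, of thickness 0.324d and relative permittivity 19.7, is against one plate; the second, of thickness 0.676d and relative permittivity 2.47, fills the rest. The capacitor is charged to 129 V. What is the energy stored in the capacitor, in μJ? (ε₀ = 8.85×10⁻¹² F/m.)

U ≈ 17.5 μJ

A = π(13.4 mm)² = 5.64×10⁻⁴ m².
Stacked slabs ⇒ two capacitors in series, each with the full plate area.
C₁ = κ₁ε₀A/d₁ = 19.7 × 8.85×10⁻¹² × 5.64×10⁻⁴ / 2.65×10⁻⁶ = 3.71×10⁻⁸ F.
C₂ = κ₂ε₀A/d₂ = 2.47 × 8.85×10⁻¹² × 5.64×10⁻⁴ / 5.54×10⁻⁶ = 2.23×10⁻⁹ F.
C = (1/C₁ + 1/C₂)⁻¹ = 2.10×10⁻⁹ F.
U = ½CV² = ½ × 2.10×10⁻⁹ × (129)² = 1.75×10⁻⁵ J.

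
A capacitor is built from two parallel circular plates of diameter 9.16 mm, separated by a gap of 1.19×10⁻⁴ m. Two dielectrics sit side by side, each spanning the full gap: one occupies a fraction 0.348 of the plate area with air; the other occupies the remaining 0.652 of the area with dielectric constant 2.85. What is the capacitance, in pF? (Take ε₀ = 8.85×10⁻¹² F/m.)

A = π(9.16/2 mm)² = 6.59×10⁻⁵ m².
Side-by-side slabs ⇒ two capacitors in parallel, each spanning the full gap.
C₁ = κ₁ε₀A₁/d = 1.00 × 8.85×10⁻¹² × 2.29×10⁻⁵ / 1.19×10⁻⁴ = 1.71×10⁻¹² F.
C₂ = κ₂ε₀A₂/d = 2.85 × 8.85×10⁻¹² × 4.30×10⁻⁵ / 1.19×10⁻⁴ = 9.11×10⁻¹² F.
C = C₁ + C₂ = 1.08×10⁻¹¹ F.

C ≈ 10.8 pF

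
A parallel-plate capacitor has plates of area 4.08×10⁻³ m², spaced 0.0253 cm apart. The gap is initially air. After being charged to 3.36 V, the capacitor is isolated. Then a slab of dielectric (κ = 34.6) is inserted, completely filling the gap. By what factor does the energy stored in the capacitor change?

U₂/U₁ ≈ 0.0289

Isolated ⇒ Q is held fixed.
C₂ = 34.6 C₁ and U = Q²/(2C), so U₂/U₁ = C₁/C₂ = 0.0289.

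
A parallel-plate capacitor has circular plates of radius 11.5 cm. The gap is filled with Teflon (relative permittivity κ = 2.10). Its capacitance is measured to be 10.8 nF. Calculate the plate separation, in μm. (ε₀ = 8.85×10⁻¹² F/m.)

A = π(11.5 cm)² = 4.15×10⁻² m².
d = κε₀A/C = 2.10 × 8.85×10⁻¹² × 4.15×10⁻² / 1.08×10⁻⁸ = 7.15×10⁻⁵ m.

71.5 μm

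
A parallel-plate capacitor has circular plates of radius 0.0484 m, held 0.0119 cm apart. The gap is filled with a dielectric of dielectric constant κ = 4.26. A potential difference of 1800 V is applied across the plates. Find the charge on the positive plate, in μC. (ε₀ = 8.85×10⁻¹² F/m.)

A = π(0.0484 m)² = 7.36×10⁻³ m².
C = κε₀A/d = 4.26 × 8.85×10⁻¹² × 7.36×10⁻³ / 1.19×10⁻⁴ = 2.33×10⁻⁹ F.
Q = CV = 2.33×10⁻⁹ × 1800 = 4.20×10⁻⁶ C.

Q ≈ 4.20 μC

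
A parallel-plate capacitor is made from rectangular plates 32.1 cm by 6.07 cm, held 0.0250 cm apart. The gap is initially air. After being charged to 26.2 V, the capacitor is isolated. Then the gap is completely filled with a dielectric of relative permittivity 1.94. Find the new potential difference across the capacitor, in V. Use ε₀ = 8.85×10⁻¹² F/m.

A = 32.1 × 6.07 cm² = 1.95×10⁻² m².
Initially C₁ = ε₀A/d = 8.85×10⁻¹² × 1.95×10⁻² / 2.50×10⁻⁴ = 6.90×10⁻¹⁰ F.
V₁ = 26.2 V.
Isolated ⇒ Q is held fixed. C₂ = 1.94 C₁ and V = Q/C, so V₂/V₁ = C₁/C₂ = 0.515.
V₂ = 0.515 × 26.2 = 13.5 V.

13.5 V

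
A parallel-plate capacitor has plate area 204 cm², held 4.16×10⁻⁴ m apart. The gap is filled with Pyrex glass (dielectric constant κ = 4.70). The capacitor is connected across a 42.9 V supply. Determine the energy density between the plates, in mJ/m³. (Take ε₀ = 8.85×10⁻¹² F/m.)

E = V/d = 42.9 / 4.16×10⁻⁴ = 1.03×10⁵ V/m.
u = ½κε₀E² = ½ × 4.70 × 8.85×10⁻¹² × (1.03×10⁵)² = 0.221 J/m³.

221 mJ/m³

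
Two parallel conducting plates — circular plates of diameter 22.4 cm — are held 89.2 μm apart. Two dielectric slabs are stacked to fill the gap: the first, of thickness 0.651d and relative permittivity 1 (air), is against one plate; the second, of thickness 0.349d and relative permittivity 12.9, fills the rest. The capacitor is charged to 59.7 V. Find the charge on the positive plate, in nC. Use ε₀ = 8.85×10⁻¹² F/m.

A = π(22.4/2 cm)² = 3.94×10⁻² m².
Stacked slabs ⇒ two capacitors in series, each with the full plate area.
C₁ = κ₁ε₀A/d₁ = 1.00 × 8.85×10⁻¹² × 3.94×10⁻² / 5.81×10⁻⁵ = 6.01×10⁻⁹ F.
C₂ = κ₂ε₀A/d₂ = 12.9 × 8.85×10⁻¹² × 3.94×10⁻² / 3.11×10⁻⁵ = 1.45×10⁻⁷ F.
C = (1/C₁ + 1/C₂)⁻¹ = 5.77×10⁻⁹ F.
Q = CV = 5.77×10⁻⁹ × 59.7 = 3.44×10⁻⁷ C.

344 nC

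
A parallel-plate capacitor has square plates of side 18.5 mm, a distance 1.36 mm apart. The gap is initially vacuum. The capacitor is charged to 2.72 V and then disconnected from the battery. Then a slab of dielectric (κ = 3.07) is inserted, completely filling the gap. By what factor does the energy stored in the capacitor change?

0.326

Isolated ⇒ Q is held fixed.
C₂ = 3.07 C₁ and U = Q²/(2C), so U₂/U₁ = C₁/C₂ = 0.326.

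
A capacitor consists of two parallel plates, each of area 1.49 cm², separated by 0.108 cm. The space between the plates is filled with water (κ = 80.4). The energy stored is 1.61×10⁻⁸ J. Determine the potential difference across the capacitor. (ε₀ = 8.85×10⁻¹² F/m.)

A = 1.49 cm² = 1.49×10⁻⁴ m².
C = κε₀A/d = 80.4 × 8.85×10⁻¹² × 1.49×10⁻⁴ / 1.08×10⁻³ = 9.82×10⁻¹¹ F.
V = √(2U/C) = √(2 × 1.61×10⁻⁸ / 9.82×10⁻¹¹) = 18.1 V.

18.1 V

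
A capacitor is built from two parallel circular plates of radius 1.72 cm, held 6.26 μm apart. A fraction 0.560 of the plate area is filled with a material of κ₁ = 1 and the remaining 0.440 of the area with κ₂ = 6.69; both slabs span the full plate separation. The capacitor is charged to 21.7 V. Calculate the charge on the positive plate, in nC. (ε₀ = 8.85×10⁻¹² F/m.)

A = π(1.72 cm)² = 9.29×10⁻⁴ m².
Side-by-side slabs ⇒ two capacitors in parallel, each spanning the full gap.
C₁ = κ₁ε₀A₁/d = 1.00 × 8.85×10⁻¹² × 5.20×10⁻⁴ / 6.26×10⁻⁶ = 7.36×10⁻¹⁰ F.
C₂ = κ₂ε₀A₂/d = 6.69 × 8.85×10⁻¹² × 4.09×10⁻⁴ / 6.26×10⁻⁶ = 3.87×10⁻⁹ F.
C = C₁ + C₂ = 4.60×10⁻⁹ F.
Q = CV = 4.60×10⁻⁹ × 21.7 = 9.99×10⁻⁸ C.

Q ≈ 99.9 nC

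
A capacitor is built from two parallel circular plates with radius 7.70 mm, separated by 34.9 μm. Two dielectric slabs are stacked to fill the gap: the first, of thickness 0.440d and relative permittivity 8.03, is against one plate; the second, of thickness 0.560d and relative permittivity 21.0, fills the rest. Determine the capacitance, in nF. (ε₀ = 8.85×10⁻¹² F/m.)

A = π(7.70 mm)² = 1.86×10⁻⁴ m².
Stacked slabs ⇒ two capacitors in series, each with the full plate area.
C₁ = κ₁ε₀A/d₁ = 8.03 × 8.85×10⁻¹² × 1.86×10⁻⁴ / 1.54×10⁻⁵ = 8.62×10⁻¹⁰ F.
C₂ = κ₂ε₀A/d₂ = 21.0 × 8.85×10⁻¹² × 1.86×10⁻⁴ / 1.95×10⁻⁵ = 1.77×10⁻⁹ F.
C = (1/C₁ + 1/C₂)⁻¹ = 5.80×10⁻¹⁰ F.

0.580 nF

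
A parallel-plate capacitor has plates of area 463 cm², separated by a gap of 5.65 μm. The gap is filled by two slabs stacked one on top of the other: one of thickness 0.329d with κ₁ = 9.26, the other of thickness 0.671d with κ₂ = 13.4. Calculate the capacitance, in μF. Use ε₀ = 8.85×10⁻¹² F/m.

C ≈ 0.847 μF

A = 463 cm² = 4.63×10⁻² m².
Stacked slabs ⇒ two capacitors in series, each with the full plate area.
C₁ = κ₁ε₀A/d₁ = 9.26 × 8.85×10⁻¹² × 4.63×10⁻² / 1.86×10⁻⁶ = 2.04×10⁻⁶ F.
C₂ = κ₂ε₀A/d₂ = 13.4 × 8.85×10⁻¹² × 4.63×10⁻² / 3.79×10⁻⁶ = 1.45×10⁻⁶ F.
C = (1/C₁ + 1/C₂)⁻¹ = 8.47×10⁻⁷ F.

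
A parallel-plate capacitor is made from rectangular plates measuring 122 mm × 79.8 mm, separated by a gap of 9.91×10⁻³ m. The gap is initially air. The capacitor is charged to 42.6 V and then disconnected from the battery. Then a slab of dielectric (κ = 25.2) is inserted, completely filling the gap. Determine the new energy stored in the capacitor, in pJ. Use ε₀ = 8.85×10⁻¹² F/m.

313 pJ

A = 122 × 79.8 mm² = 9.74×10⁻³ m².
Initially C₁ = ε₀A/d = 8.85×10⁻¹² × 9.74×10⁻³ / 9.91×10⁻³ = 8.69×10⁻¹² F.
U₁ = 7.89×10⁻⁹ J.
Isolated ⇒ Q is held fixed. C₂ = 25.2 C₁ and U = Q²/(2C), so U₂/U₁ = C₁/C₂ = 0.0397.
U₂ = 0.0397 × 7.89×10⁻⁹ = 3.13×10⁻¹⁰ J.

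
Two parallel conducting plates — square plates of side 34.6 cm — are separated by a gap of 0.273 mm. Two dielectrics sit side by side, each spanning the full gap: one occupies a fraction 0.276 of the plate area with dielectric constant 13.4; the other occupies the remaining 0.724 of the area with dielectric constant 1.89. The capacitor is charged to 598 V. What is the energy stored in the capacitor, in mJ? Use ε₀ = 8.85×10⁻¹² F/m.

A = (34.6 cm)² = 0.120 m².
Side-by-side slabs ⇒ two capacitors in parallel, each spanning the full gap.
C₁ = κ₁ε₀A₁/d = 13.4 × 8.85×10⁻¹² × 3.30×10⁻² / 2.73×10⁻⁴ = 1.44×10⁻⁸ F.
C₂ = κ₂ε₀A₂/d = 1.89 × 8.85×10⁻¹² × 8.67×10⁻² / 2.73×10⁻⁴ = 5.31×10⁻⁹ F.
C = C₁ + C₂ = 1.97×10⁻⁸ F.
U = ½CV² = ½ × 1.97×10⁻⁸ × (598)² = 3.52×10⁻³ J.

3.52 mJ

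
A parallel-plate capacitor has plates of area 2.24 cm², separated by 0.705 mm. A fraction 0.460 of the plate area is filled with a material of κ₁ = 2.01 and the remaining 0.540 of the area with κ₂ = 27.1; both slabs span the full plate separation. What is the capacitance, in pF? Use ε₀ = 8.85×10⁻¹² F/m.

A = 2.24 cm² = 2.24×10⁻⁴ m².
Side-by-side slabs ⇒ two capacitors in parallel, each spanning the full gap.
C₁ = κ₁ε₀A₁/d = 2.01 × 8.85×10⁻¹² × 1.03×10⁻⁴ / 7.05×10⁻⁴ = 2.60×10⁻¹² F.
C₂ = κ₂ε₀A₂/d = 27.1 × 8.85×10⁻¹² × 1.21×10⁻⁴ / 7.05×10⁻⁴ = 4.11×10⁻¹¹ F.
C = C₁ + C₂ = 4.37×10⁻¹¹ F.

C ≈ 43.7 pF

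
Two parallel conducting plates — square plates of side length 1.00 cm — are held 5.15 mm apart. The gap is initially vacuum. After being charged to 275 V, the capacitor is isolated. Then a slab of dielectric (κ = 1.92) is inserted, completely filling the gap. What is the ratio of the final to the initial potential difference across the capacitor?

0.521

Isolated ⇒ Q is held fixed.
C₂ = 1.92 C₁ and V = Q/C, so V₂/V₁ = C₁/C₂ = 0.521.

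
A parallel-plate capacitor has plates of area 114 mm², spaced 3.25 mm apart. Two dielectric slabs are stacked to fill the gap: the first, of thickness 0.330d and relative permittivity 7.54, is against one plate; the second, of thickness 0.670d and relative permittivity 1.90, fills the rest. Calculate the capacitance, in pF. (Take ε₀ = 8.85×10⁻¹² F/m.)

A = 114 mm² = 1.14×10⁻⁴ m².
Stacked slabs ⇒ two capacitors in series, each with the full plate area.
C₁ = κ₁ε₀A/d₁ = 7.54 × 8.85×10⁻¹² × 1.14×10⁻⁴ / 1.07×10⁻³ = 7.09×10⁻¹² F.
C₂ = κ₂ε₀A/d₂ = 1.90 × 8.85×10⁻¹² × 1.14×10⁻⁴ / 2.18×10⁻³ = 8.80×10⁻¹³ F.
C = (1/C₁ + 1/C₂)⁻¹ = 7.83×10⁻¹³ F.

0.783 pF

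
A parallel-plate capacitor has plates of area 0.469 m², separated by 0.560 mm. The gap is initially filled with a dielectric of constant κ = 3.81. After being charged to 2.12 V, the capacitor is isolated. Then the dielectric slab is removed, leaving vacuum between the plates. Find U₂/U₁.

U₂/U₁ ≈ 3.81

Isolated ⇒ Q is held fixed.
C₂ = 0.262 C₁ and U = Q²/(2C), so U₂/U₁ = C₁/C₂ = 3.81.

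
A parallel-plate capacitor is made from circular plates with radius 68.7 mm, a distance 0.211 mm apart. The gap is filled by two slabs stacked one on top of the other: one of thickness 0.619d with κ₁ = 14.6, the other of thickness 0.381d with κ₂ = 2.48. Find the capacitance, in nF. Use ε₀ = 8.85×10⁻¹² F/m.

3.17 nF

A = π(68.7 mm)² = 1.48×10⁻² m².
Stacked slabs ⇒ two capacitors in series, each with the full plate area.
C₁ = κ₁ε₀A/d₁ = 14.6 × 8.85×10⁻¹² × 1.48×10⁻² / 1.31×10⁻⁴ = 1.47×10⁻⁸ F.
C₂ = κ₂ε₀A/d₂ = 2.48 × 8.85×10⁻¹² × 1.48×10⁻² / 8.04×10⁻⁵ = 4.05×10⁻⁹ F.
C = (1/C₁ + 1/C₂)⁻¹ = 3.17×10⁻⁹ F.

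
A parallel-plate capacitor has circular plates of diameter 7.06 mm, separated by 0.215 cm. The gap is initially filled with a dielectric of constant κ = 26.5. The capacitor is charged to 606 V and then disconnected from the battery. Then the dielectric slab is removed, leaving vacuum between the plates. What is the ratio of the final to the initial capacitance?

0.0377

C = κε₀A/d scales with κ, so C₂/C₁ = 1/κ = 1/26.5 = 0.0377.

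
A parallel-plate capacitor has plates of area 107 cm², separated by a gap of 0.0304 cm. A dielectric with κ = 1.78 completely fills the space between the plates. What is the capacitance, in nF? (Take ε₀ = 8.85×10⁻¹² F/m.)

A = 107 cm² = 1.07×10⁻² m².
C = κε₀A/d = 1.78 × 8.85×10⁻¹² × 1.07×10⁻² / 3.04×10⁻⁴ = 5.54×10⁻¹⁰ F.

C ≈ 0.554 nF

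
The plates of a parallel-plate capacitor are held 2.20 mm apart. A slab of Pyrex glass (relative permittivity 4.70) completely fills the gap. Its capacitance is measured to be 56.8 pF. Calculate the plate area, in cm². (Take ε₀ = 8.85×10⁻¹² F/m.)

A = Cd/(κε₀) = 5.68×10⁻¹¹ × 2.20×10⁻³ / (4.70 × 8.85×10⁻¹²) = 3.00×10⁻³ m².

30.0 cm²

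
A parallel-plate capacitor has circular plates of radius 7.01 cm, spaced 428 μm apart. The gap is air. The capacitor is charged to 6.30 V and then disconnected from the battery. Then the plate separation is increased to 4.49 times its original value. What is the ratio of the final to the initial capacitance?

0.223

C = ε₀A/d scales as 1/d, so C₂/C₁ = d₁/d₂ = 1/4.49 = 0.223.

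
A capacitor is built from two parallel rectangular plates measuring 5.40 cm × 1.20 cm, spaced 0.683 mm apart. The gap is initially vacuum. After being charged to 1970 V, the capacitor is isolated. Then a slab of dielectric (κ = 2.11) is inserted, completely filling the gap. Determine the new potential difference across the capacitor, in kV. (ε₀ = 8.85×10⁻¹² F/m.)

A = 5.40 × 1.20 cm² = 6.48×10⁻⁴ m².
Initially C₁ = ε₀A/d = 8.85×10⁻¹² × 6.48×10⁻⁴ / 6.83×10⁻⁴ = 8.40×10⁻¹² F.
V₁ = 1.97×10³ V.
Isolated ⇒ Q is held fixed. C₂ = 2.11 C₁ and V = Q/C, so V₂/V₁ = C₁/C₂ = 0.474.
V₂ = 0.474 × 1.97×10³ = 9.34×10² V.

0.934 kV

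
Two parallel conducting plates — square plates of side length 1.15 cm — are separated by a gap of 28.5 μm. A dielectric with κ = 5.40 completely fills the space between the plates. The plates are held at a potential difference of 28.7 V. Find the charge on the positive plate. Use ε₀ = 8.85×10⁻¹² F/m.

6.36 nC

A = (1.15 cm)² = 1.32×10⁻⁴ m².
C = κε₀A/d = 5.40 × 8.85×10⁻¹² × 1.32×10⁻⁴ / 2.85×10⁻⁵ = 2.22×10⁻¹⁰ F.
Q = CV = 2.22×10⁻¹⁰ × 28.7 = 6.36×10⁻⁹ C.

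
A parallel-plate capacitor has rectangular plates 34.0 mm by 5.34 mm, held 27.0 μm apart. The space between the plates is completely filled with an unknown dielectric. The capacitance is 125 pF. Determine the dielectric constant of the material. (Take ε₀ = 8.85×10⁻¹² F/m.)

2.10

A = 34.0 × 5.34 mm² = 1.82×10⁻⁴ m².
κ = Cd/(ε₀A) = 1.25×10⁻¹⁰ × 2.70×10⁻⁵ / (8.85×10⁻¹² × 1.82×10⁻⁴) = 2.10.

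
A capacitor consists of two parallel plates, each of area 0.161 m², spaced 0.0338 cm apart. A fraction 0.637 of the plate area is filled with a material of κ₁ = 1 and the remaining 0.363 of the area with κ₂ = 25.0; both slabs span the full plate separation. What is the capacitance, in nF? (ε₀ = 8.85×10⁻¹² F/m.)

Side-by-side slabs ⇒ two capacitors in parallel, each spanning the full gap.
C₁ = κ₁ε₀A₁/d = 1.00 × 8.85×10⁻¹² × 0.103 / 3.38×10⁻⁴ = 2.69×10⁻⁹ F.
C₂ = κ₂ε₀A₂/d = 25.0 × 8.85×10⁻¹² × 5.84×10⁻² / 3.38×10⁻⁴ = 3.83×10⁻⁸ F.
C = C₁ + C₂ = 4.09×10⁻⁸ F.

C ≈ 40.9 nF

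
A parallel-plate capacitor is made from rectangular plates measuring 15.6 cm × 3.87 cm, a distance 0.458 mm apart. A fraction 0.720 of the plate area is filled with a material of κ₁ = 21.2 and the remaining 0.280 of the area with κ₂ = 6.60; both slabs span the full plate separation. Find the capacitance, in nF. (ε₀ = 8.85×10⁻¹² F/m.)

C ≈ 2.00 nF

A = 15.6 × 3.87 cm² = 6.04×10⁻³ m².
Side-by-side slabs ⇒ two capacitors in parallel, each spanning the full gap.
C₁ = κ₁ε₀A₁/d = 21.2 × 8.85×10⁻¹² × 4.35×10⁻³ / 4.58×10⁻⁴ = 1.78×10⁻⁹ F.
C₂ = κ₂ε₀A₂/d = 6.60 × 8.85×10⁻¹² × 1.69×10⁻³ / 4.58×10⁻⁴ = 2.16×10⁻¹⁰ F.
C = C₁ + C₂ = 2.00×10⁻⁹ F.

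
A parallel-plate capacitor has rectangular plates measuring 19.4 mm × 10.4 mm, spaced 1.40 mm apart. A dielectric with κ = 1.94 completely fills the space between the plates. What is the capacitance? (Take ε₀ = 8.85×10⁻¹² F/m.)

2.47 pF

A = 19.4 × 10.4 mm² = 2.02×10⁻⁴ m².
C = κε₀A/d = 1.94 × 8.85×10⁻¹² × 2.02×10⁻⁴ / 1.40×10⁻³ = 2.47×10⁻¹² F.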